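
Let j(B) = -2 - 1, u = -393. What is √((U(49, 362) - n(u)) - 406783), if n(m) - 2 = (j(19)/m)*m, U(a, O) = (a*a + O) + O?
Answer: I*√403657 ≈ 635.34*I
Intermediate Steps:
j(B) = -3
U(a, O) = a² + 2*O (U(a, O) = (a² + O) + O = (O + a²) + O = a² + 2*O)
n(m) = -1 (n(m) = 2 + (-3/m)*m = 2 - 3 = -1)
√((U(49, 362) - n(u)) - 406783) = √(((49² + 2*362) - 1*(-1)) - 406783) = √(((2401 + 724) + 1) - 406783) = √((3125 + 1) - 406783) = √(3126 - 406783) = √(-403657) = I*√403657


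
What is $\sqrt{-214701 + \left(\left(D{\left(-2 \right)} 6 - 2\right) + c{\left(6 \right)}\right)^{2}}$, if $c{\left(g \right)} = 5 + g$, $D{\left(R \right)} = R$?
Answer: $2 i \sqrt{53673} \approx 463.35 i$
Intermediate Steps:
$\sqrt{-214701 + \left(\left(D{\left(-2 \right)} 6 - 2\right) + c{\left(6 \right)}\right)^{2}} = \sqrt{-214701 + \left(\left(\left(-2\right) 6 - 2\right) + \left(5 + 6\right)\right)^{2}} = \sqrt{-214701 + \left(\left(-12 - 2\right) + 11\right)^{2}} = \sqrt{-214701 + \left(-14 + 11\right)^{2}} = \sqrt{-214701 + \left(-3\right)^{2}} = \sqrt{-214701 + 9} = \sqrt{-214692} = 2 i \sqrt{53673}$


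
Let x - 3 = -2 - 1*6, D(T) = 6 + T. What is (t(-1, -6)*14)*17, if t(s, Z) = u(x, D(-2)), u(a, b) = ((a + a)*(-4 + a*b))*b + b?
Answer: 229432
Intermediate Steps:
x = -5 (x = 3 + (-2 - 1*6) = 3 + (-2 - 6) = 3 - 8 = -5)
u(a, b) = b + 2*a*b*(-4 + a*b) (u(a, b) = ((2*a)*(-4 + a*b))*b + b = (2*a*(-4 + a*b))*b + b = 2*a*b*(-4 + a*b) + b = b + 2*a*b*(-4 + a*b))
t(s, Z) = 964 (t(s, Z) = (6 - 2)*(1 - 8*(-5) + 2*(6 - 2)*(-5)²) = 4*(1 + 40 + 2*4*25) = 4*(1 + 40 + 200) = 4*241 = 964)
(t(-1, -6)*14)*17 = (964*14)*17 = 13496*17 = 229432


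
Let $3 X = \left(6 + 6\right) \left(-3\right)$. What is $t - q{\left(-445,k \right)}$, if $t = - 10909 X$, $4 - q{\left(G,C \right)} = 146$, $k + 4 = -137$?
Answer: $131050$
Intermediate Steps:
$k = -141$ ($k = -4 - 137 = -141$)
$X = -12$ ($X = \frac{\left(6 + 6\right) \left(-3\right)}{3} = \frac{12 \left(-3\right)}{3} = \frac{1}{3} \left(-36\right) = -12$)
$q{\left(G,C \right)} = -142$ ($q{\left(G,C \right)} = 4 - 146 = -142$)
$t = 130908$ ($t = \left(-10909\right) \left(-12\right) = 130908$)
$t - q{\left(-445,k \right)} = 130908 - -142 = 130908 + 142 = 131050$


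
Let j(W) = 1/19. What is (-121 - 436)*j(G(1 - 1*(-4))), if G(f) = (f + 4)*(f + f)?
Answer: -557/19 ≈ -29.316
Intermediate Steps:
G(f) = 2*f*(4 + f) (G(f) = (4 + f)*(2*f) = 2*f*(4 + f))
j(W) = 1/19
(-121 - 436)*j(G(1 - 1*(-4))) = (-121 - 436)*(1/19) = -557*1/19 = -557/19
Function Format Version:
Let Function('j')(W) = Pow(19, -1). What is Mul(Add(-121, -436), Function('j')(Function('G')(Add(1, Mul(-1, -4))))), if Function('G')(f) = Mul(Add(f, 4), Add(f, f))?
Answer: Rational(-557, 19) ≈ -29.316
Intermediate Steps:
Function('G')(f) = Mul(2, f, Add(4, f)) (Function('G')(f) = Mul(Add(4, f), Mul(2, f)) = Mul(2, f, Add(4, f)))
Function('j')(W) = Rational(1, 19)
Mul(Add(-121, -436), Function('j')(Function('G')(Add(1, Mul(-1, -4))))) = Mul(Add(-121, -436), Rational(1, 19)) = Mul(-557, Rational(1, 19)) = Rational(-557, 19)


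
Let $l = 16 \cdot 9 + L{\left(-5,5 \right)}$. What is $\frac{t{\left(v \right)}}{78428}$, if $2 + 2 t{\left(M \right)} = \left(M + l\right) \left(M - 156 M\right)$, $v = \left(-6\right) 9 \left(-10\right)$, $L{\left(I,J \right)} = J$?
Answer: $- \frac{28834651}{78428} \approx -367.66$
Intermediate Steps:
$v = 540$ ($v = \left(-54\right) \left(-10\right) = 540$)
$l = 149$ ($l = 16 \cdot 9 + 5 = 144 + 5 = 149$)
$t{\left(M \right)} = -1 - \frac{155 M \left(149 + M\right)}{2}$ ($t{\left(M \right)} = -1 + \frac{\left(M + 149\right) \left(M - 156 M\right)}{2} = -1 + \frac{\left(149 + M\right) \left(- 155 M\right)}{2} = -1 + \frac{\left(-155\right) M \left(149 + M\right)}{2} = -1 - \frac{155 M \left(149 + M\right)}{2}$)
$\frac{t{\left(v \right)}}{78428} = \frac{-1 - 6235650 - \frac{155 \cdot 540^{2}}{2}}{78428} = \left(-1 - 6235650 - 22599000\right) \frac{1}{78428} = \left(-28834651\right) \frac{1}{78428} = - \frac{28834651}{78428}$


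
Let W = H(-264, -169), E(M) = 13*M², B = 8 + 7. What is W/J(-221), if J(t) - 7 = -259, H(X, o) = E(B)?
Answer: -325/28 ≈ -11.607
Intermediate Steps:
B = 15
H(X, o) = 2925 (H(X, o) = 13*15² = 13*225 = 2925)
W = 2925
J(t) = -252 (J(t) = 7 - 259 = -252)
W/J(-221) = 2925/(-252) = 2925*(-1/252) = -325/28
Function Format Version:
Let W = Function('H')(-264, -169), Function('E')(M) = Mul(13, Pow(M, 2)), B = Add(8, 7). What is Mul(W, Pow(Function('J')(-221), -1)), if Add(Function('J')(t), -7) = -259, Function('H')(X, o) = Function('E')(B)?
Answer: Rational(-325, 28) ≈ -11.607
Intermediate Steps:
B = 15
Function('H')(X, o) = 2925 (Function('H')(X, o) = Mul(13, Pow(15, 2)) = Mul(13, 225) = 2925)
W = 2925
Function('J')(t) = -252 (Function('J')(t) = Add(7, -259) = -252)
Mul(W, Pow(Function('J')(-221), -1)) = Mul(2925, Pow(-252, -1)) = Mul(2925, Rational(-1, 252)) = Rational(-325, 28)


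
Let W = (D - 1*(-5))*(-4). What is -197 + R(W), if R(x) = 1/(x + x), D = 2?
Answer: -11033/56 ≈ -197.02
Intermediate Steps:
W = -28 (W = (2 - 1*(-5))*(-4) = (2 + 5)*(-4) = 7*(-4) = -28)
R(x) = 1/(2*x)
-197 + R(W) = -197 + (1/2)/(-28) = -197 + (1/2)*(-1/28) = -197 - 1/56 = -11033/56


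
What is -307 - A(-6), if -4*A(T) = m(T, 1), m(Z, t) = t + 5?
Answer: -611/2 ≈ -305.50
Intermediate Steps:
m(Z, t) = 5 + t
A(T) = -3/2 (A(T) = -(5 + 1)/4 = -¼*6 = -3/2)
-307 - A(-6) = -307 - 1*(-3/2) = -307 + 3/2 = -611/2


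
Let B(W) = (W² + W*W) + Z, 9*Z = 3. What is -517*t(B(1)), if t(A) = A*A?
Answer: -25333/9 ≈ -2814.8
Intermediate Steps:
Z = ⅓ (Z = (⅑)*3 = ⅓ ≈ 0.33333)
B(W) = ⅓ + 2*W² (B(W) = (W² + W*W) + ⅓ = (W² + W²) + ⅓ = 2*W² + ⅓ = ⅓ + 2*W²)
t(A) = A²
-517*t(B(1)) = -517*(⅓ + 2*1²)² = -517*(⅓ + 2*1)² = -517*(⅓ + 2)² = -517*(7/3)² = -517*49/9 = -25333/9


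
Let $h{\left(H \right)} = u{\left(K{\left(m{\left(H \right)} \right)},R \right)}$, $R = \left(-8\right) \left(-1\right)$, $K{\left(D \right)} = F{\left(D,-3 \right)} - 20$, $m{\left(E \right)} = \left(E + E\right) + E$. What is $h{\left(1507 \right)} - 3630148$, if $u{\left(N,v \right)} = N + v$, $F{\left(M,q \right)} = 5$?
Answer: $-3630155$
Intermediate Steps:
$m{\left(E \right)} = 3 E$ ($m{\left(E \right)} = 2 E + E = 3 E$)
$K{\left(D \right)} = -15$ ($K{\left(D \right)} = 5 - 20 = -15$)
$R = 8$
$h{\left(H \right)} = -7$ ($h{\left(H \right)} = -15 + 8 = -7$)
$h{\left(1507 \right)} - 3630148 = -7 - 3630148 = -3630155$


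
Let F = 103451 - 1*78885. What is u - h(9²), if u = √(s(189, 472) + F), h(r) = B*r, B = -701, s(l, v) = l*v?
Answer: 56781 + √113774 ≈ 57118.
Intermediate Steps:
F = 24566 (F = 103451 - 78885 = 24566)
h(r) = -701*r
u = √113774 (u = √(189*472 + 24566) = √(89208 + 24566) = √113774 ≈ 337.30)
u - h(9²) = √113774 - (-701)*9² = √113774 - (-701)*81 = √113774 - 1*(-56781) = √113774 + 56781 = 56781 + √113774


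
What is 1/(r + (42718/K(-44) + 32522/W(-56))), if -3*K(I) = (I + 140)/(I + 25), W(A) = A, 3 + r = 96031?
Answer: 16/1932977 ≈ 8.2774e-6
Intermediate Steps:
r = 96028 (r = -3 + 96031 = 96028)
K(I) = -(140 + I)/(3*(25 + I)) (K(I) = -(I + 140)/(3*(I + 25)) = -(140 + I)/(3*(25 + I)))
1/(r + (42718/K(-44) + 32522/W(-56))) = 1/(96028 + (42718/(((-140 - 1*(-44))/(3*(25 - 44)))) + 32522/(-56))) = 1/(96028 + (42718/(((⅓)*(-140 + 44)/(-19))) + 32522*(-1/56))) = 1/(96028 + (42718/(((⅓)*(-1/19)*(-96))) - 2323/4)) = 1/(96028 + (42718/(32/19) - 2323/4)) = 1/(96028 + (42718*(19/32) - 2323/4)) = 1/(96028 + (405821/16 - 2323/4)) = 1/(96028 + 396529/16) = 1/(1932977/16) = 16/1932977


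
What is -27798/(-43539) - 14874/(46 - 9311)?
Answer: 301715852/134462945 ≈ 2.2439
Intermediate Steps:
-27798/(-43539) - 14874/(46 - 9311) = -27798*(-1/43539) - 14874/(-9265) = 9266/14513 - 14874*(-1/9265) = 9266/14513 + 14874/9265 = 301715852/134462945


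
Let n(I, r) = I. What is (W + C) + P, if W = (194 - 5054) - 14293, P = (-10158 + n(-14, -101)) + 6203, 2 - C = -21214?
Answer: -1906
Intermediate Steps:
C = 21216 (C = 2 - 1*(-21214) = 2 + 21214 = 21216)
P = -3969 (P = (-10158 - 14) + 6203 = -10172 + 6203 = -3969)
W = -19153 (W = -4860 - 14293 = -19153)
(W + C) + P = (-19153 + 21216) - 3969 = 2063 - 3969 = -1906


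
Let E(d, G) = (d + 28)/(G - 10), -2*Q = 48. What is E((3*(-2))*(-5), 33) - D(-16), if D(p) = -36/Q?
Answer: 47/46 ≈ 1.0217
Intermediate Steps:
Q = -24 (Q = -½*48 = -24)
D(p) = 3/2 (D(p) = -36/(-24) = -36*(-1/24) = 3/2)
E(d, G) = (28 + d)/(-10 + G)
E((3*(-2))*(-5), 33) - D(-16) = (28 + (3*(-2))*(-5))/(-10 + 33) - 1*3/2 = (28 - 6*(-5))/23 - 3/2 = (28 + 30)/23 - 3/2 = (1/23)*58 - 3/2 = 58/23 - 3/2 = 47/46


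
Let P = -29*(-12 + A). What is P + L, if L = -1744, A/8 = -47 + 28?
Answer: 3012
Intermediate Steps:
A = -152 (A = 8*(-47 + 28) = 8*(-19) = -152)
P = 4756 (P = -29*(-12 - 152) = -29*(-164) = 4756)
P + L = 4756 - 1744 = 3012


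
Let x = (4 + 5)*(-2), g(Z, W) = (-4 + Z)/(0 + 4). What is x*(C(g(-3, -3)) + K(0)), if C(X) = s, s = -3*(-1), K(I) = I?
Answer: -54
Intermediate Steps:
g(Z, W) = -1 + Z/4 (g(Z, W) = (-4 + Z)/4 = (-4 + Z)*(¼) = -1 + Z/4)
s = 3
C(X) = 3
x = -18 (x = 9*(-2) = -18)
x*(C(g(-3, -3)) + K(0)) = -18*(3 + 0) = -18*3 = -54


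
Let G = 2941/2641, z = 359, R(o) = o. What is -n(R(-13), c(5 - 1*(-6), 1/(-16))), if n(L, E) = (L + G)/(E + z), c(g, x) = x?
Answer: 502272/15167263 ≈ 0.033116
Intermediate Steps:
G = 2941/2641 (G = 2941*(1/2641) = 2941/2641 ≈ 1.1136)
n(L, E) = (2941/2641 + L)/(359 + E) (n(L, E) = (L + 2941/2641)/(E + 359) = (2941/2641 + L)/(359 + E))
-n(R(-13), c(5 - 1*(-6), 1/(-16))) = -(2941/2641 - 13)/(359 + 1/(-16)) = -(-31392)/((359 - 1/16)*2641) = -(-31392)/(5743/16*2641) = -16*(-31392)/(5743*2641) = -1*(-502272/15167263) = 502272/15167263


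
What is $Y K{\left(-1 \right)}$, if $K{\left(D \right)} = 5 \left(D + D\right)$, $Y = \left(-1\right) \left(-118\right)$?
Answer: $-1180$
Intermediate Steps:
$Y = 118$
$K{\left(D \right)} = 10 D$ ($K{\left(D \right)} = 5 \cdot 2 D = 10 D$)
$Y K{\left(-1 \right)} = 118 \cdot 10 \left(-1\right) = 118 \left(-10\right) = -1180$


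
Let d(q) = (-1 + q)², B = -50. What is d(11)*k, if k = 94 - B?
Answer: 14400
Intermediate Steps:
k = 144 (k = 94 - 1*(-50) = 94 + 50 = 144)
d(11)*k = (-1 + 11)²*144 = 10²*144 = 100*144 = 14400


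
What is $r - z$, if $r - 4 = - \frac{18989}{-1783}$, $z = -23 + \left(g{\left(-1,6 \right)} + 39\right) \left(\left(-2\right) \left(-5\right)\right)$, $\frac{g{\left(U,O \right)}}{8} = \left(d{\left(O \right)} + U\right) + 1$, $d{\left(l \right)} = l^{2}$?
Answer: $- \frac{5763280}{1783} \approx -3232.4$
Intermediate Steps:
$g{\left(U,O \right)} = 8 + 8 U + 8 O^{2}$ ($g{\left(U,O \right)} = 8 \left(\left(O^{2} + U\right) + 1\right) = 8 \left(\left(U + O^{2}\right) + 1\right) = 8 \left(1 + U + O^{2}\right) = 8 + 8 U + 8 O^{2}$)
$z = 3247$ ($z = -23 + \left(\left(8 + 8 \left(-1\right) + 8 \cdot 6^{2}\right) + 39\right) \left(\left(-2\right) \left(-5\right)\right) = -23 + \left(\left(8 - 8 + 8 \cdot 36\right) + 39\right) 10 = -23 + \left(\left(8 - 8 + 288\right) + 39\right) 10 = -23 + \left(288 + 39\right) 10 = -23 + 327 \cdot 10 = -23 + 3270 = 3247$)
$r = \frac{26121}{1783}$ ($r = 4 - \frac{18989}{-1783} = 4 - - \frac{18989}{1783} = 4 + \frac{18989}{1783} = \frac{26121}{1783} \approx 14.65$)
$r - z = \frac{26121}{1783} - 3247 = - \frac{5763280}{1783}$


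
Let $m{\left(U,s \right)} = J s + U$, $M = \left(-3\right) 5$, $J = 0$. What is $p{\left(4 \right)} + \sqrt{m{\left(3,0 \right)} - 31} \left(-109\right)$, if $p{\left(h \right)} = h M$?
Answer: $-60 - 218 i \sqrt{7} \approx -60.0 - 576.77 i$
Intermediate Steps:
$M = -15$
$m{\left(U,s \right)} = U$ ($m{\left(U,s \right)} = 0 s + U = 0 + U = U$)
$p{\left(h \right)} = - 15 h$ ($p{\left(h \right)} = h \left(-15\right) = - 15 h$)
$p{\left(4 \right)} + \sqrt{m{\left(3,0 \right)} - 31} \left(-109\right) = \left(-15\right) 4 + \sqrt{3 - 31} \left(-109\right) = -60 + \sqrt{-28} \left(-109\right) = -60 + 2 i \sqrt{7} \left(-109\right) = -60 - 218 i \sqrt{7}$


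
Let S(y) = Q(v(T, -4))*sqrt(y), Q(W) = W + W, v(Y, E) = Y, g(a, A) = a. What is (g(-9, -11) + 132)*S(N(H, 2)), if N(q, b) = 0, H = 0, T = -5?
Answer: 0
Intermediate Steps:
Q(W) = 2*W
S(y) = -10*sqrt(y) (S(y) = (2*(-5))*sqrt(y) = -10*sqrt(y))
(g(-9, -11) + 132)*S(N(H, 2)) = (-9 + 132)*(-10*sqrt(0)) = 123*(-10*0) = 123*0 = 0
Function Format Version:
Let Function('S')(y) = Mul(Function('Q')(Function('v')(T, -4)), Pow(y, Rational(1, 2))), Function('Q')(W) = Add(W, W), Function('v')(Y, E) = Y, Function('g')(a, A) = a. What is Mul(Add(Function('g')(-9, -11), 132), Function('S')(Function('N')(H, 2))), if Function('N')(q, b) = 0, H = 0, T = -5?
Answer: 0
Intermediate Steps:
Function('Q')(W) = Mul(2, W)
Function('S')(y) = Mul(-10, Pow(y, Rational(1, 2))) (Function('S')(y) = Mul(Mul(2, -5), Pow(y, Rational(1, 2))) = Mul(-10, Pow(y, Rational(1, 2))))
Mul(Add(Function('g')(-9, -11), 132), Function('S')(Function('N')(H, 2))) = Mul(Add(-9, 132), Mul(-10, Pow(0, Rational(1, 2)))) = Mul(123, Mul(-10, 0)) = Mul(123, 0) = 0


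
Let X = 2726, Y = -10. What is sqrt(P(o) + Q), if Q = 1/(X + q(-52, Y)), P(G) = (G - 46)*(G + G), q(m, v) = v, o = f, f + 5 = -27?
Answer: sqrt(9206067367)/1358 ≈ 70.654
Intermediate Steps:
f = -32 (f = -5 - 27 = -32)
o = -32
P(G) = 2*G*(-46 + G) (P(G) = (-46 + G)*(2*G) = 2*G*(-46 + G))
Q = 1/2716 (Q = 1/(2726 - 10) = 1/2716 ≈ 0.00036819)
sqrt(P(o) + Q) = sqrt(2*(-32)*(-46 - 32) + 1/2716) = sqrt(2*(-32)*(-78) + 1/2716) = sqrt(4992 + 1/2716) = sqrt(13558273/2716) = sqrt(9206067367)/1358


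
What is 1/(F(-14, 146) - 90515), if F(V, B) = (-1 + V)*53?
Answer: -1/91310 ≈ -1.0952e-5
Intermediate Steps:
F(V, B) = -53 + 53*V
1/(F(-14, 146) - 90515) = 1/((-53 + 53*(-14)) - 90515) = 1/((-53 - 742) - 90515) = 1/(-795 - 90515) = 1/(-91310) = -1/91310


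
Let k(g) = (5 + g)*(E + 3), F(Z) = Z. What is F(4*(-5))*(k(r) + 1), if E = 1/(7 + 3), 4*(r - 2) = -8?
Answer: -330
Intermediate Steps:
r = 0 (r = 2 + (¼)*(-8) = 2 - 2 = 0)
E = ⅒ (E = 1/10 = ⅒ ≈ 0.10000)
k(g) = 31/2 + 31*g/10 (k(g) = (5 + g)*(⅒ + 3) = (5 + g)*(31/10) = 31/2 + 31*g/10)
F(4*(-5))*(k(r) + 1) = (4*(-5))*((31/2 + (31/10)*0) + 1) = -20*((31/2 + 0) + 1) = -20*(31/2 + 1) = -20*33/2 = -330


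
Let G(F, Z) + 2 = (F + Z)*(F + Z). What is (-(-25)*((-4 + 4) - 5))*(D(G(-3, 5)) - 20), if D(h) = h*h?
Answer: 2000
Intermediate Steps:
G(F, Z) = -2 + (F + Z)² (G(F, Z) = -2 + (F + Z)*(F + Z) = -2 + (F + Z)²)
D(h) = h²
(-(-25)*((-4 + 4) - 5))*(D(G(-3, 5)) - 20) = (-(-25)*((-4 + 4) - 5))*((-2 + (-3 + 5)²)² - 20) = (-(-25)*(0 - 5))*((-2 + 2²)² - 20) = (-(-25)*(-5))*((-2 + 4)² - 20) = (-5*25)*(2² - 20) = -125*(4 - 20) = -125*(-16) = 2000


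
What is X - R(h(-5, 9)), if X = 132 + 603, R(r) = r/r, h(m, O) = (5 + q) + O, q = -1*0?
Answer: 734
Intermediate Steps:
q = 0
h(m, O) = 5 + O (h(m, O) = (5 + 0) + O = 5 + O)
R(r) = 1
X = 735
X - R(h(-5, 9)) = 735 - 1*1 = 735 - 1 = 734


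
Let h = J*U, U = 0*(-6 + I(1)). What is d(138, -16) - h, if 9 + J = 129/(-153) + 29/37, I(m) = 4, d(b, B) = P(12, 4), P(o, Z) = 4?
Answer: 4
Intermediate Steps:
d(b, B) = 4
U = 0 (U = 0*(-6 + 4) = 0*(-2) = 0)
J = -17095/1887 (J = -9 + (129/(-153) + 29/37) = -9 + (129*(-1/153) + 29*(1/37)) = -9 + (-43/51 + 29/37) = -9 - 112/1887 = -17095/1887 ≈ -9.0594)
h = 0 (h = -17095/1887*0 = 0)
d(138, -16) - h = 4 - 1*0 = 4 + 0 = 4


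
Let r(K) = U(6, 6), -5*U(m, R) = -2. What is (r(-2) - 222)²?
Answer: 1227664/25 ≈ 49107.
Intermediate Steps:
U(m, R) = ⅖ (U(m, R) = -⅕*(-2) = ⅖)
r(K) = ⅖
(r(-2) - 222)² = (⅖ - 222)² = (-1108/5)² = 1227664/25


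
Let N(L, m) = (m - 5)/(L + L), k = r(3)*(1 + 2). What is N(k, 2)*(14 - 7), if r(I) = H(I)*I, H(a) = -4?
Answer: 7/24 ≈ 0.29167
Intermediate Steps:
r(I) = -4*I
k = -36 (k = (-4*3)*(1 + 2) = -12*3 = -36)
N(L, m) = (-5 + m)/(2*L) (N(L, m) = (-5 + m)/((2*L)) = (-5 + m)*(1/(2*L)) = (-5 + m)/(2*L))
N(k, 2)*(14 - 7) = ((1/2)*(-5 + 2)/(-36))*(14 - 7) = ((1/2)*(-1/36)*(-3))*7 = (1/24)*7 = 7/24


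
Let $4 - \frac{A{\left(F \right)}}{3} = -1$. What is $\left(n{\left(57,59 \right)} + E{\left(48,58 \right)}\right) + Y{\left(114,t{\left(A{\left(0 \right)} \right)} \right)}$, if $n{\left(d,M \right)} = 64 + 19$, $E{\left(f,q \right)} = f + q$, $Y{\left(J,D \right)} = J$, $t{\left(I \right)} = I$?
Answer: $303$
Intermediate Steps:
$A{\left(F \right)} = 15$ ($A{\left(F \right)} = 12 - -3 = 12 + 3 = 15$)
$n{\left(d,M \right)} = 83$
$\left(n{\left(57,59 \right)} + E{\left(48,58 \right)}\right) + Y{\left(114,t{\left(A{\left(0 \right)} \right)} \right)} = \left(83 + \left(48 + 58\right)\right) + 114 = \left(83 + 106\right) + 114 = 189 + 114 = 303$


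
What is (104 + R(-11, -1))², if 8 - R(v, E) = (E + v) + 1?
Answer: 15129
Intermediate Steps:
R(v, E) = 7 - E - v (R(v, E) = 8 - ((E + v) + 1) = 8 - (1 + E + v) = 8 + (-1 - E - v) = 7 - E - v)
(104 + R(-11, -1))² = (104 + (7 - 1*(-1) - 1*(-11)))² = (104 + (7 + 1 + 11))² = (104 + 19)² = 123² = 15129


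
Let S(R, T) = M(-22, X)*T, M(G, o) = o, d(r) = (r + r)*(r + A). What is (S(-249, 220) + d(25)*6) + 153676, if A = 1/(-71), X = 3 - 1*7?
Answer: 11380716/71 ≈ 1.6029e+5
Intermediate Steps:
X = -4 (X = 3 - 7 = -4)
A = -1/71 ≈ -0.014085
d(r) = 2*r*(-1/71 + r) (d(r) = (r + r)*(r - 1/71) = (2*r)*(-1/71 + r) = 2*r*(-1/71 + r))
S(R, T) = -4*T
(S(-249, 220) + d(25)*6) + 153676 = (-4*220 + ((2/71)*25*(-1 + 71*25))*6) + 153676 = (-880 + ((2/71)*25*(-1 + 1775))*6) + 153676 = (-880 + ((2/71)*25*1774)*6) + 153676 = (-880 + (88700/71)*6) + 153676 = (-880 + 532200/71) + 153676 = 469720/71 + 153676 = 11380716/71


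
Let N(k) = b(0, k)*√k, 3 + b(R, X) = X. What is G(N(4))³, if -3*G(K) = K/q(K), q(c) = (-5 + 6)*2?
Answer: -1/27 ≈ -0.037037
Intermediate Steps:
b(R, X) = -3 + X
N(k) = √k*(-3 + k) (N(k) = (-3 + k)*√k = √k*(-3 + k))
q(c) = 2 (q(c) = 1*2 = 2)
G(K) = -K/6 (G(K) = -K/(3*2) = -K/6)
G(N(4))³ = (-√4*(-3 + 4)/6)³ = (-1/3)³ = (-⅙*2)³ = (-⅓)³ = -1/27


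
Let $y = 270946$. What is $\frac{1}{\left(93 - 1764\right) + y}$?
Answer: $\frac{1}{269275} \approx 3.7137 \cdot 10^{-6}$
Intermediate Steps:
$\frac{1}{\left(93 - 1764\right) + y} = \frac{1}{\left(93 - 1764\right) + 270946} = \frac{1}{-1671 + 270946} = \frac{1}{269275}$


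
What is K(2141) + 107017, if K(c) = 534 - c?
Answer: 105410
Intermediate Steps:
K(2141) + 107017 = (534 - 1*2141) + 107017 = (534 - 2141) + 107017 = -1607 + 107017 = 105410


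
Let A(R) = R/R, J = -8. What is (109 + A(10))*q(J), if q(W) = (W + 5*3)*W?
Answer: -6160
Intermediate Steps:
A(R) = 1
q(W) = W*(15 + W) (q(W) = (W + 15)*W = (15 + W)*W = W*(15 + W))
(109 + A(10))*q(J) = (109 + 1)*(-8*(15 - 8)) = 110*(-8*7) = 110*(-56) = -6160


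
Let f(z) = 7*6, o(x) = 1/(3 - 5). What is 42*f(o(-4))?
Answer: 1764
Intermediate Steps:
o(x) = -½ (o(x) = 1/(-2) = -½)
f(z) = 42
42*f(o(-4)) = 42*42 = 1764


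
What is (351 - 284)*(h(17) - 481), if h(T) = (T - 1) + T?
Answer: -30016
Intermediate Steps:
h(T) = -1 + 2*T (h(T) = (-1 + T) + T = -1 + 2*T)
(351 - 284)*(h(17) - 481) = (351 - 284)*((-1 + 2*17) - 481) = 67*((-1 + 34) - 481) = 67*(33 - 481) = 67*(-448) = -30016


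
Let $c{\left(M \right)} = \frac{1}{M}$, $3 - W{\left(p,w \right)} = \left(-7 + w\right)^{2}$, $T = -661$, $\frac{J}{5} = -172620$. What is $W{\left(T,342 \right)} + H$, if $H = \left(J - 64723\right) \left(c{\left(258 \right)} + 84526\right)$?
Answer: $- \frac{20233722940783}{258} \approx -7.8425 \cdot 10^{10}$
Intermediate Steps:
$J = -863100$ ($J = 5 \left(-172620\right) = -863100$)
$W{\left(p,w \right)} = 3 - \left(-7 + w\right)^{2}$
$H = - \frac{20233693987507}{258}$ ($H = \left(-863100 - 64723\right) \left(\frac{1}{258} + 84526\right) = - 927823 \left(\frac{1}{258} + 84526\right) = \left(-927823\right) \frac{21807709}{258} = - \frac{20233693987507}{258} \approx -7.8425 \cdot 10^{10}$)
$W{\left(T,342 \right)} + H = \left(3 - \left(-7 + 342\right)^{2}\right) - \frac{20233693987507}{258} = \left(3 - 335^{2}\right) - \frac{20233693987507}{258} = \left(3 - 112225\right) - \frac{20233693987507}{258} = -112222 - \frac{20233693987507}{258} = - \frac{20233722940783}{258}$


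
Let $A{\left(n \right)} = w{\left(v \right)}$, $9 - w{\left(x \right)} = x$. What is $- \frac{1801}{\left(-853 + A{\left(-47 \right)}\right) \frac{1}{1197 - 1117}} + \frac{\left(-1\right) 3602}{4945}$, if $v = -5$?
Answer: $\frac{709453522}{4148855} \approx 171.0$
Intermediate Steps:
$w{\left(x \right)} = 9 - x$
$A{\left(n \right)} = 14$ ($A{\left(n \right)} = 9 - -5 = 9 + 5 = 14$)
$- \frac{1801}{\left(-853 + A{\left(-47 \right)}\right) \frac{1}{1197 - 1117}} + \frac{\left(-1\right) 3602}{4945} = - \frac{1801}{\left(-853 + 14\right) \frac{1}{1197 - 1117}} + \frac{\left(-1\right) 3602}{4945} = - \frac{1801}{\left(-839\right) \frac{1}{80}} - \frac{3602}{4945} = - \frac{1801}{- \frac{839}{80}} - \frac{3602}{4945} = \left(-1801\right) \left(- \frac{80}{839}\right) - \frac{3602}{4945} = \frac{144080}{839} - \frac{3602}{4945} = \frac{709453522}{4148855}$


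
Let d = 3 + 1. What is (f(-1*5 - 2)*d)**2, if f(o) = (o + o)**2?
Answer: 614656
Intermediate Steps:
f(o) = 4*o**2 (f(o) = (2*o)**2 = 4*o**2)
d = 4
(f(-1*5 - 2)*d)**2 = ((4*(-1*5 - 2)**2)*4)**2 = ((4*(-5 - 2)**2)*4)**2 = ((4*(-7)**2)*4)**2 = ((4*49)*4)**2 = (196*4)**2 = 784**2 = 614656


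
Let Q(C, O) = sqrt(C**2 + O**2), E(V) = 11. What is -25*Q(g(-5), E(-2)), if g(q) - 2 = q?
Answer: -25*sqrt(130) ≈ -285.04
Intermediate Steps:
g(q) = 2 + q
-25*Q(g(-5), E(-2)) = -25*sqrt((2 - 5)**2 + 11**2) = -25*sqrt((-3)**2 + 121) = -25*sqrt(9 + 121) = -25*sqrt(130)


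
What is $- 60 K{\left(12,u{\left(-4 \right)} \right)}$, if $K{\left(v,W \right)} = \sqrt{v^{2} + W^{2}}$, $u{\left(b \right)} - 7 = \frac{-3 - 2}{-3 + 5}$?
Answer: $- 90 \sqrt{73} \approx -768.96$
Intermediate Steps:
$u{\left(b \right)} = \frac{9}{2}$ ($u{\left(b \right)} = 7 + \frac{-3 - 2}{-3 + 5} = 7 - \frac{5}{2} = \frac{9}{2}$)
$K{\left(v,W \right)} = \sqrt{W^{2} + v^{2}}$
$- 60 K{\left(12,u{\left(-4 \right)} \right)} = - 60 \sqrt{\left(\frac{9}{2}\right)^{2} + 12^{2}} = - 60 \sqrt{\frac{81}{4} + 144} = - 60 \sqrt{\frac{657}{4}} = - 60 \frac{3 \sqrt{73}}{2} = - 90 \sqrt{73}$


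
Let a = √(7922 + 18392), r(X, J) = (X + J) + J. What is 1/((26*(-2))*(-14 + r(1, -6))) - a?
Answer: 1/1300 - √26314 ≈ -162.22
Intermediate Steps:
r(X, J) = X + 2*J (r(X, J) = (J + X) + J = X + 2*J)
a = √26314 ≈ 162.22
1/((26*(-2))*(-14 + r(1, -6))) - a = 1/((26*(-2))*(-14 + (1 + 2*(-6)))) - √26314 = 1/(-52*(-14 + (1 - 12))) - √26314 = 1/(-52*(-14 - 11)) - √26314 = 1/(-52*(-25)) - √26314 = 1/1300 - √26314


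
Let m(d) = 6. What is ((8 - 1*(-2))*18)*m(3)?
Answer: 1080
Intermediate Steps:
((8 - 1*(-2))*18)*m(3) = ((8 - 1*(-2))*18)*6 = ((8 + 2)*18)*6 = (10*18)*6 = 180*6 = 1080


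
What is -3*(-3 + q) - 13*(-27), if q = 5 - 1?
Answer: 348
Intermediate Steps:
q = 4
-3*(-3 + q) - 13*(-27) = -3*(-3 + 4) - 13*(-27) = -3*1 + 351 = -3 + 351 = 348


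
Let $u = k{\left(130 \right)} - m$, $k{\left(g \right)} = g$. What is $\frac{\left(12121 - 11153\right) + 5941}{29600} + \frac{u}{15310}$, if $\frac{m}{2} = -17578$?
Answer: $\frac{115024239}{45317600} \approx 2.5382$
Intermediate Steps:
$m = -35156$ ($m = 2 \left(-17578\right) = -35156$)
$u = 35286$ ($u = 130 - -35156 = 130 + 35156 = 35286$)
$\frac{\left(12121 - 11153\right) + 5941}{29600} + \frac{u}{15310} = \frac{\left(12121 - 11153\right) + 5941}{29600} + \frac{35286}{15310} = \left(968 + 5941\right) \frac{1}{29600} + 35286 \cdot \frac{1}{15310} = 6909 \cdot \frac{1}{29600} + \frac{17643}{7655} = \frac{6909}{29600} + \frac{17643}{7655} = \frac{115024239}{45317600}$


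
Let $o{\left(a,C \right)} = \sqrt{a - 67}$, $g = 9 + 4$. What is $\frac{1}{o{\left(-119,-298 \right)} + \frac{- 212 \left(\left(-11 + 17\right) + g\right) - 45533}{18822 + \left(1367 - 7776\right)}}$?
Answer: $- \frac{615200693}{31115650555} - \frac{154082569 i \sqrt{186}}{31115650555} \approx -0.019771 - 0.067535 i$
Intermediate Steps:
$g = 13$
$o{\left(a,C \right)} = \sqrt{-67 + a}$
$\frac{1}{o{\left(-119,-298 \right)} + \frac{- 212 \left(\left(-11 + 17\right) + g\right) - 45533}{18822 + \left(1367 - 7776\right)}} = \frac{1}{\sqrt{-67 - 119} + \frac{- 212 \left(\left(-11 + 17\right) + 13\right) - 45533}{18822 + \left(1367 - 7776\right)}} = \frac{1}{\sqrt{-186} + \frac{- 212 \left(6 + 13\right) - 45533}{18822 - 6409}} = \frac{1}{i \sqrt{186} + \frac{\left(-212\right) 19 - 45533}{12413}} = \frac{1}{i \sqrt{186} + \left(-4028 - 45533\right) \frac{1}{12413}} = \frac{1}{i \sqrt{186} - \frac{49561}{12413}} = \frac{1}{- \frac{49561}{12413} + i \sqrt{186}}$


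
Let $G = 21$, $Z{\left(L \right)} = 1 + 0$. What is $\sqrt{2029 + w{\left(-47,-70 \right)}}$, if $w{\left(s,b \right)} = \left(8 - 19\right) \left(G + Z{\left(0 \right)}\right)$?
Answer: $\sqrt{1787} \approx 42.273$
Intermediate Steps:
$Z{\left(L \right)} = 1$
$w{\left(s,b \right)} = -242$ ($w{\left(s,b \right)} = \left(8 - 19\right) \left(21 + 1\right) = \left(-11\right) 22 = -242$)
$\sqrt{2029 + w{\left(-47,-70 \right)}} = \sqrt{2029 - 242} = \sqrt{1787}$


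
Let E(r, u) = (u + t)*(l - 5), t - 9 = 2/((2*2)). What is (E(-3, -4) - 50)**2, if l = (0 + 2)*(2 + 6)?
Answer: 441/4 ≈ 110.25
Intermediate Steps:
l = 16 (l = 2*8 = 16)
t = 19/2 (t = 9 + 2/((2*2)) = 9 + 2/4 = 9 + 2*(1/4) = 9 + 1/2 = 19/2 ≈ 9.5000)
E(r, u) = 209/2 + 11*u (E(r, u) = (u + 19/2)*(16 - 5) = (19/2 + u)*11 = 209/2 + 11*u)
(E(-3, -4) - 50)**2 = ((209/2 + 11*(-4)) - 50)**2 = ((209/2 - 44) - 50)**2 = (121/2 - 50)**2 = (21/2)**2 = 441/4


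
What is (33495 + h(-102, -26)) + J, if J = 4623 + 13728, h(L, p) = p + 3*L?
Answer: 51514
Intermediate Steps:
J = 18351
(33495 + h(-102, -26)) + J = (33495 + (-26 + 3*(-102))) + 18351 = (33495 + (-26 - 306)) + 18351 = (33495 - 332) + 18351 = 33163 + 18351 = 51514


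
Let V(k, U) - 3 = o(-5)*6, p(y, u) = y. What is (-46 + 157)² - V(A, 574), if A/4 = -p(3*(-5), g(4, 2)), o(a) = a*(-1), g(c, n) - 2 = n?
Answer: 12288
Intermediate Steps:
g(c, n) = 2 + n
o(a) = -a
A = 60 (A = 4*(-3*(-5)) = 4*(-1*(-15)) = 4*15 = 60)
V(k, U) = 33 (V(k, U) = 3 - 1*(-5)*6 = 3 + 5*6 = 3 + 30 = 33)
(-46 + 157)² - V(A, 574) = (-46 + 157)² - 1*33 = 111² - 33 = 12321 - 33 = 12288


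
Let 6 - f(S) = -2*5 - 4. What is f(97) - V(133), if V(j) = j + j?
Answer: -246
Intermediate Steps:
V(j) = 2*j
f(S) = 20 (f(S) = 6 - (-2*5 - 4) = 6 - (-10 - 4) = 6 - 1*(-14) = 6 + 14 = 20)
f(97) - V(133) = 20 - 2*133 = 20 - 1*266 = 20 - 266 = -246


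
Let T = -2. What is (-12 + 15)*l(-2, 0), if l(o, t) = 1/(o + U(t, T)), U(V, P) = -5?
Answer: -3/7 ≈ -0.42857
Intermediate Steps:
l(o, t) = 1/(-5 + o) (l(o, t) = 1/(o - 5) = 1/(-5 + o))
(-12 + 15)*l(-2, 0) = (-12 + 15)/(-5 - 2) = 3/(-7) = 3*(-1/7) = -3/7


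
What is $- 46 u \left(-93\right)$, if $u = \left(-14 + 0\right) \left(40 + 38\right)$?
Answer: $-4671576$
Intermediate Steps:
$u = -1092$ ($u = \left(-14\right) 78 = -1092$)
$- 46 u \left(-93\right) = \left(-46\right) \left(-1092\right) \left(-93\right) = 50232 \left(-93\right) = -4671576$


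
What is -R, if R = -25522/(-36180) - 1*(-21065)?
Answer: -381078611/18090 ≈ -21066.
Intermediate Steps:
R = 381078611/18090 (R = -25522*(-1/36180) + 21065 = 12761/18090 + 21065 = 381078611/18090 ≈ 21066.)
-R = -1*381078611/18090 = -381078611/18090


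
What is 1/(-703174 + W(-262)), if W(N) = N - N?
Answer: -1/703174 ≈ -1.4221e-6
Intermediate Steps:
W(N) = 0
1/(-703174 + W(-262)) = 1/(-703174 + 0) = 1/(-703174) = -1/703174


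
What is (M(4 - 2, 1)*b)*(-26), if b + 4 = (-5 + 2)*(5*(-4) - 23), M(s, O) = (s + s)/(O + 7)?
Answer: -1625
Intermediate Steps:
M(s, O) = 2*s/(7 + O) (M(s, O) = (2*s)/(7 + O) = 2*s/(7 + O))
b = 125 (b = -4 + (-5 + 2)*(5*(-4) - 23) = -4 - 3*(-20 - 23) = -4 - 3*(-43) = -4 + 129 = 125)
(M(4 - 2, 1)*b)*(-26) = ((2*(4 - 2)/(7 + 1))*125)*(-26) = ((2*2/8)*125)*(-26) = ((2*2*(⅛))*125)*(-26) = ((½)*125)*(-26) = (125/2)*(-26) = -1625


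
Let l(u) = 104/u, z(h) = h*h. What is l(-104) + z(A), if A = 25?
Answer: 624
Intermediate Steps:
z(h) = h**2
l(-104) + z(A) = 104/(-104) + 25**2 = 104*(-1/104) + 625 = -1 + 625 = 624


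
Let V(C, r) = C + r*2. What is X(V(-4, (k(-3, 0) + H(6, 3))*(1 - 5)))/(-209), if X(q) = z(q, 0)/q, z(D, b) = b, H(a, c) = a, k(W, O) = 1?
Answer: 0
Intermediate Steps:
V(C, r) = C + 2*r
X(q) = 0 (X(q) = 0/q = 0)
X(V(-4, (k(-3, 0) + H(6, 3))*(1 - 5)))/(-209) = 0/(-209) = 0*(-1/209) = 0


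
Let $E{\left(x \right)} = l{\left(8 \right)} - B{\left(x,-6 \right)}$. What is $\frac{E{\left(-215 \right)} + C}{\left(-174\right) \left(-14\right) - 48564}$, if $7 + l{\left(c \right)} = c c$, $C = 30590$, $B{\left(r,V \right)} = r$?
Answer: $- \frac{15431}{23064} \approx -0.66905$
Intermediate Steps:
$l{\left(c \right)} = -7 + c^{2}$ ($l{\left(c \right)} = -7 + c c = -7 + c^{2}$)
$E{\left(x \right)} = 57 - x$ ($E{\left(x \right)} = \left(-7 + 8^{2}\right) - x = \left(-7 + 64\right) - x = 57 - x$)
$\frac{E{\left(-215 \right)} + C}{\left(-174\right) \left(-14\right) - 48564} = \frac{\left(57 - -215\right) + 30590}{\left(-174\right) \left(-14\right) - 48564} = \frac{\left(57 + 215\right) + 30590}{2436 - 48564} = \frac{272 + 30590}{-46128} = 30862 \left(- \frac{1}{46128}\right) = - \frac{15431}{23064}$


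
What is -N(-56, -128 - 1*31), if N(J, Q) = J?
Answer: 56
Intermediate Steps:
-N(-56, -128 - 1*31) = -1*(-56) = 56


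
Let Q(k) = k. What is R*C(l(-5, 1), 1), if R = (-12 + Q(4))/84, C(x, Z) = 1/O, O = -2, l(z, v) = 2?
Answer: 1/21 ≈ 0.047619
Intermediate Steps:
C(x, Z) = -½ (C(x, Z) = 1/(-2) = -½)
R = -2/21 (R = (-12 + 4)/84 = (1/84)*(-8) = -2/21 ≈ -0.095238)
R*C(l(-5, 1), 1) = -2/21*(-½) = 1/21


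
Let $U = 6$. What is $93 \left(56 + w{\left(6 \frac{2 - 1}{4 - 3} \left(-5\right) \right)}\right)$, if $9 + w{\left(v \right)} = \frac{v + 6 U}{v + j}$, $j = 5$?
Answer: $\frac{108717}{25} \approx 4348.7$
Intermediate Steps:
$w{\left(v \right)} = -9 + \frac{36 + v}{5 + v}$ ($w{\left(v \right)} = -9 + \frac{v + 6 \cdot 6}{v + 5} = -9 + \frac{v + 36}{5 + v} = -9 + \frac{36 + v}{5 + v}$)
$93 \left(56 + w{\left(6 \frac{2 - 1}{4 - 3} \left(-5\right) \right)}\right) = 93 \left(56 + \frac{-9 - 8 \cdot 6 \frac{2 - 1}{4 - 3} \left(-5\right)}{5 + 6 \frac{2 - 1}{4 - 3} \left(-5\right)}\right) = 93 \left(56 + \frac{-9 - 8 \cdot 6 \cdot 1 \cdot 1^{-1} \left(-5\right)}{5 + 6 \cdot 1 \cdot 1^{-1} \left(-5\right)}\right) = 93 \left(56 + \frac{-9 - 8 \cdot 6 \cdot 1 \cdot 1 \left(-5\right)}{5 + 6 \cdot 1 \cdot 1 \left(-5\right)}\right) = 93 \left(56 + \frac{-9 - 8 \cdot 6 \cdot 1 \left(-5\right)}{5 + 6 \cdot 1 \left(-5\right)}\right) = 93 \left(56 + \frac{-9 - 8 \cdot 6 \left(-5\right)}{5 + 6 \left(-5\right)}\right) = 93 \left(56 + \frac{-9 - -240}{5 - 30}\right) = 93 \left(56 + \frac{-9 + 240}{-25}\right) = 93 \left(56 - \frac{231}{25}\right) = 93 \cdot \frac{1169}{25} = \frac{108717}{25}$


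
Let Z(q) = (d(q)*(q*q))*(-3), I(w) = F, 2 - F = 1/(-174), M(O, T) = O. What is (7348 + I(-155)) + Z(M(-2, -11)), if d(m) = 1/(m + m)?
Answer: 1279423/174 ≈ 7353.0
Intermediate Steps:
F = 349/174 (F = 2 - 1/(-174) = 2 - 1*(-1/174) = 2 + 1/174 = 349/174 ≈ 2.0057)
I(w) = 349/174
d(m) = 1/(2*m)
Z(q) = -3*q/2 (Z(q) = ((1/(2*q))*(q*q))*(-3) = ((1/(2*q))*q**2)*(-3) = (q/2)*(-3) = -3*q/2)
(7348 + I(-155)) + Z(M(-2, -11)) = (7348 + 349/174) - 3/2*(-2) = 1278901/174 + 3 = 1279423/174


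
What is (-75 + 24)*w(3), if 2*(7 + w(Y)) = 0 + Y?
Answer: 561/2 ≈ 280.50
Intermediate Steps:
w(Y) = -7 + Y/2 (w(Y) = -7 + (0 + Y)/2 = -7 + Y/2)
(-75 + 24)*w(3) = (-75 + 24)*(-7 + (1/2)*3) = -51*(-7 + 3/2) = -51*(-11/2) = 561/2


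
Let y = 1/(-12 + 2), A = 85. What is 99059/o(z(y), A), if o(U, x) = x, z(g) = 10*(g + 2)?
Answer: 5827/5 ≈ 1165.4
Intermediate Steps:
y = -1/10 (y = 1/(-10) = -1/10 ≈ -0.10000)
z(g) = 20 + 10*g (z(g) = 10*(2 + g) = 20 + 10*g)
99059/o(z(y), A) = 99059/85 = 99059*(1/85) = 5827/5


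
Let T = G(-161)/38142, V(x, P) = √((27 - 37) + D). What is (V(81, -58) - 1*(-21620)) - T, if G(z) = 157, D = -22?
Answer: 824629883/38142 + 4*I*√2 ≈ 21620.0 + 5.6569*I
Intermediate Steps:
V(x, P) = 4*I*√2 (V(x, P) = √((27 - 37) - 22) = √(-10 - 22) = √(-32) = 4*I*√2)
T = 157/38142 ≈ 0.0041162
(V(81, -58) - 1*(-21620)) - T = (4*I*√2 - 1*(-21620)) - 1*157/38142 = (4*I*√2 + 21620) - 157/38142 = (21620 + 4*I*√2) - 157/38142 = 824629883/38142 + 4*I*√2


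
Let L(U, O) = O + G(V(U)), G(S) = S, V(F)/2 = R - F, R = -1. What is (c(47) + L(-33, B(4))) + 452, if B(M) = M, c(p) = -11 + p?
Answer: 556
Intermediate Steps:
V(F) = -2 - 2*F (V(F) = 2*(-1 - F) = -2 - 2*F)
L(U, O) = -2 + O - 2*U (L(U, O) = O + (-2 - 2*U) = -2 + O - 2*U)
(c(47) + L(-33, B(4))) + 452 = ((-11 + 47) + (-2 + 4 - 2*(-33))) + 452 = (36 + (-2 + 4 + 66)) + 452 = (36 + 68) + 452 = 104 + 452 = 556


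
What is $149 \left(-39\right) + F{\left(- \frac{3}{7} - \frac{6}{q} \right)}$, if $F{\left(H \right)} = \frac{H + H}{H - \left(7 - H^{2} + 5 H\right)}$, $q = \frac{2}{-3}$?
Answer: $- \frac{9163107}{1577} \approx -5810.5$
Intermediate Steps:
$q = - \frac{2}{3}$ ($q = 2 \left(- \frac{1}{3}\right) = - \frac{2}{3} \approx -0.66667$)
$F{\left(H \right)} = \frac{2 H}{-7 + H^{2} - 4 H}$ ($F{\left(H \right)} = \frac{2 H}{H - \left(7 - H^{2} + 5 H\right)} = \frac{2 H}{-7 + H^{2} - 4 H}$)
$149 \left(-39\right) + F{\left(- \frac{3}{7} - \frac{6}{q} \right)} = 149 \left(-39\right) + \frac{2 \left(- \frac{3}{7} - \frac{6}{- \frac{2}{3}}\right)}{-7 + \left(- \frac{3}{7} - \frac{6}{- \frac{2}{3}}\right)^{2} - 4 \left(- \frac{3}{7} - \frac{6}{- \frac{2}{3}}\right)} = -5811 + \frac{2 \left(\left(-3\right) \frac{1}{7} - -9\right)}{-7 + \left(\left(-3\right) \frac{1}{7} - -9\right)^{2} - 4 \left(\left(-3\right) \frac{1}{7} - -9\right)} = -5811 + \frac{2 \left(- \frac{3}{7} + 9\right)}{-7 + \left(- \frac{3}{7} + 9\right)^{2} - 4 \left(- \frac{3}{7} + 9\right)} = -5811 + 2 \cdot \frac{60}{7} \frac{1}{-7 + \left(\frac{60}{7}\right)^{2} - \frac{240}{7}} = -5811 + 2 \cdot \frac{60}{7} \frac{1}{-7 + \frac{3600}{49} - \frac{240}{7}} = -5811 + 2 \cdot \frac{60}{7} \frac{1}{\frac{1577}{49}} = -5811 + 2 \cdot \frac{60}{7} \cdot \frac{49}{1577} = -5811 + \frac{840}{1577} = - \frac{9163107}{1577}$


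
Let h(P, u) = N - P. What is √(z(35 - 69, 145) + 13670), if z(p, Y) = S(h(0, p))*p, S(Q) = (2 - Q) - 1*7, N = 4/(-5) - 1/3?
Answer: √3105330/15 ≈ 117.48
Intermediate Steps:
N = -17/15 (N = 4*(-⅕) - 1*⅓ = -⅘ - ⅓ = -17/15 ≈ -1.1333)
h(P, u) = -17/15 - P
S(Q) = -5 - Q (S(Q) = (2 - Q) - 7 = -5 - Q)
z(p, Y) = -58*p/15 (z(p, Y) = (-5 - (-17/15 - 1*0))*p = (-5 - (-17/15 + 0))*p = (-5 - 1*(-17/15))*p = (-5 + 17/15)*p = -58*p/15)
√(z(35 - 69, 145) + 13670) = √(-58*(35 - 69)/15 + 13670) = √(-58/15*(-34) + 13670) = √(1972/15 + 13670) = √(207022/15) = √3105330/15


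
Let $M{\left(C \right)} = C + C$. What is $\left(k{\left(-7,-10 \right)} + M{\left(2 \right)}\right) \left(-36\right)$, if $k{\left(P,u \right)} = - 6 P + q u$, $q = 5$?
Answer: $144$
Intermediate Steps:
$k{\left(P,u \right)} = - 6 P + 5 u$
$M{\left(C \right)} = 2 C$
$\left(k{\left(-7,-10 \right)} + M{\left(2 \right)}\right) \left(-36\right) = \left(\left(\left(-6\right) \left(-7\right) + 5 \left(-10\right)\right) + 2 \cdot 2\right) \left(-36\right) = \left(\left(42 - 50\right) + 4\right) \left(-36\right) = \left(-8 + 4\right) \left(-36\right) = \left(-4\right) \left(-36\right) = 144$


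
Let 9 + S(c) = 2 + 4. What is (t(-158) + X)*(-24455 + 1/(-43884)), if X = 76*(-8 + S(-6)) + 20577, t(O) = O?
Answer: -21016147016843/43884 ≈ -4.7890e+8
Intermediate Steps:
S(c) = -3 (S(c) = -9 + (2 + 4) = -9 + 6 = -3)
X = 19741 (X = 76*(-8 - 3) + 20577 = 76*(-11) + 20577 = -836 + 20577 = 19741)
(t(-158) + X)*(-24455 + 1/(-43884)) = (-158 + 19741)*(-24455 + 1/(-43884)) = 19583*(-24455 - 1/43884) = 19583*(-1073183221/43884) = -21016147016843/43884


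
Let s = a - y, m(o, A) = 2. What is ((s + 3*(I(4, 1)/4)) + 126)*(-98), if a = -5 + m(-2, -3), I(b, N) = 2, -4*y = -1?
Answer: -24353/2 ≈ -12177.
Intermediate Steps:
y = ¼ (y = -¼*(-1) = ¼ ≈ 0.25000)
a = -3 (a = -5 + 2 = -3)
s = -13/4 (s = -3 - 1*¼ = -3 - ¼ = -13/4 ≈ -3.2500)
((s + 3*(I(4, 1)/4)) + 126)*(-98) = ((-13/4 + 3*(2/4)) + 126)*(-98) = ((-13/4 + 3*(2*(¼))) + 126)*(-98) = ((-13/4 + 3*(½)) + 126)*(-98) = ((-13/4 + 3/2) + 126)*(-98) = (-7/4 + 126)*(-98) = (497/4)*(-98) = -24353/2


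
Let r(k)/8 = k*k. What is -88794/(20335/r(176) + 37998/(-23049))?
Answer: 6261321617408/110463049 ≈ 56683.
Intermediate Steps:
r(k) = 8*k² (r(k) = 8*(k*k) = 8*k²)
-88794/(20335/r(176) + 37998/(-23049)) = -88794/(20335/((8*176²)) + 37998/(-23049)) = -88794/(20335/((8*30976)) + 37998*(-1/23049)) = -88794/(20335/247808 - 4222/2561) = -88794/(-994167441/634636288) = -88794*(-634636288/994167441) = 6261321617408/110463049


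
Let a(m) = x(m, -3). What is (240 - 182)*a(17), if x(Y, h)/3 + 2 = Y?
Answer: 2610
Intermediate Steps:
x(Y, h) = -6 + 3*Y
a(m) = -6 + 3*m
(240 - 182)*a(17) = (240 - 182)*(-6 + 3*17) = 58*(-6 + 51) = 58*45 = 2610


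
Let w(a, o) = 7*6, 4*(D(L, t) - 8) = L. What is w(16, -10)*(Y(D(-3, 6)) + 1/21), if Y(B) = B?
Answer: 613/2 ≈ 306.50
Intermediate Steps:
D(L, t) = 8 + L/4
w(a, o) = 42
w(16, -10)*(Y(D(-3, 6)) + 1/21) = 42*((8 + (¼)*(-3)) + 1/21) = 42*((8 - ¾) + 1/21) = 42*(29/4 + 1/21) = 42*(613/84) = 613/2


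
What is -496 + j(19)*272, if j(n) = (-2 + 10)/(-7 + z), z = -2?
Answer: -6640/9 ≈ -737.78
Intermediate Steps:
j(n) = -8/9 (j(n) = (-2 + 10)/(-7 - 2) = 8/(-9) = 8*(-1/9) = -8/9)
-496 + j(19)*272 = -496 - 8/9*272 = -496 - 2176/9 = -6640/9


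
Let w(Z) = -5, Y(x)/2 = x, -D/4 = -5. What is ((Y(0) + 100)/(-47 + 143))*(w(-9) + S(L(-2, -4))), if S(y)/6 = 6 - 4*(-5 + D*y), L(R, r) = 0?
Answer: 3775/24 ≈ 157.29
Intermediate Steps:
D = 20 (D = -4*(-5) = 20)
Y(x) = 2*x
S(y) = 156 - 480*y (S(y) = 6*(6 - 4*(-5 + 20*y)) = 6*(6 + (20 - 80*y)) = 6*(26 - 80*y) = 156 - 480*y)
((Y(0) + 100)/(-47 + 143))*(w(-9) + S(L(-2, -4))) = ((2*0 + 100)/(-47 + 143))*(-5 + (156 - 480*0)) = ((0 + 100)/96)*(-5 + (156 + 0)) = (100*(1/96))*(-5 + 156) = (25/24)*151 = 3775/24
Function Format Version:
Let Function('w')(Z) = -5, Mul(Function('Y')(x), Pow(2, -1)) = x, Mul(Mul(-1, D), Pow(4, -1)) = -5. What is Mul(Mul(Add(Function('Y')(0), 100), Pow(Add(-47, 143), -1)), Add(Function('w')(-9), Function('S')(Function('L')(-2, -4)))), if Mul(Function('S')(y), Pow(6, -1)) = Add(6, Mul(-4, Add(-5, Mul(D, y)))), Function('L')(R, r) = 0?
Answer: Rational(3775, 24) ≈ 157.29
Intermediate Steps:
D = 20 (D = Mul(-4, -5) = 20)
Function('Y')(x) = Mul(2, x)
Function('S')(y) = Add(156, Mul(-480, y)) (Function('S')(y) = Mul(6, Add(6, Mul(-4, Add(-5, Mul(20, y))))) = Mul(6, Add(6, Add(20, Mul(-80, y)))) = Mul(6, Add(26, Mul(-80, y))) = Add(156, Mul(-480, y)))
Mul(Mul(Add(Function('Y')(0), 100), Pow(Add(-47, 143), -1)), Add(Function('w')(-9), Function('S')(Function('L')(-2, -4)))) = Mul(Mul(Add(Mul(2, 0), 100), Pow(Add(-47, 143), -1)), Add(-5, Add(156, Mul(-480, 0)))) = Mul(Mul(Add(0, 100), Pow(96, -1)), Add(-5, Add(156, 0))) = Mul(Mul(100, Rational(1, 96)), Add(-5, 156)) = Mul(Rational(25, 24), 151) = Rational(3775, 24)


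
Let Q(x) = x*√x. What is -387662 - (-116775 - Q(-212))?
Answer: -270887 - 424*I*√53 ≈ -2.7089e+5 - 3086.8*I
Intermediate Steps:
Q(x) = x^(3/2)
-387662 - (-116775 - Q(-212)) = -387662 - (-116775 - (-212)^(3/2)) = -387662 - (-116775 - (-424)*I*√53) = -387662 - (-116775 + 424*I*√53) = -387662 + (116775 - 424*I*√53) = -270887 - 424*I*√53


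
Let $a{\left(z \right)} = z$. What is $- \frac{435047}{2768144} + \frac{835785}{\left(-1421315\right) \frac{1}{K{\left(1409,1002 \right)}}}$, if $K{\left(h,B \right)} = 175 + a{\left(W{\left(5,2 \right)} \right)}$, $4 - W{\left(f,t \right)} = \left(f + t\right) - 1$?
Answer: $- \frac{4716076566385}{46287112816} \approx -101.89$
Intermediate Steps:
$W{\left(f,t \right)} = 5 - f - t$ ($W{\left(f,t \right)} = 4 - \left(\left(f + t\right) - 1\right) = 4 - \left(-1 + f + t\right) = 5 - f - t$)
$K{\left(h,B \right)} = 173$ ($K{\left(h,B \right)} = 175 - 2 = 173$)
$- \frac{435047}{2768144} + \frac{835785}{\left(-1421315\right) \frac{1}{K{\left(1409,1002 \right)}}} = - \frac{435047}{2768144} + \frac{835785}{\left(-1421315\right) \frac{1}{173}} = \left(-435047\right) \frac{1}{2768144} + \frac{835785}{\left(-1421315\right) \frac{1}{173}} = - \frac{25591}{162832} + \frac{835785}{- \frac{1421315}{173}} = - \frac{25591}{162832} + 835785 \left(- \frac{173}{1421315}\right) = - \frac{25591}{162832} - \frac{28918161}{284263} = - \frac{4716076566385}{46287112816}$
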